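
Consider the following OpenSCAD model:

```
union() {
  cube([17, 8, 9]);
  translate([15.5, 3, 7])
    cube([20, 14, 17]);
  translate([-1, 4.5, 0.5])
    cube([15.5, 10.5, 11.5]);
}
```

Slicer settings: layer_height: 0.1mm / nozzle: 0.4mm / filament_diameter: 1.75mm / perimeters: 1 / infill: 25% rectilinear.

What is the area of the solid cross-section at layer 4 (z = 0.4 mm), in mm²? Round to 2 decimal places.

136.00 mm²

At z = 0.4 mm: the cube (footprint 17×8) is included at this height (area 136.00 mm²); the cube at (15.5, 3) does not reach this height (z outside [7, 24]); the cube at (-1, 4.5) does not reach this height (z outside [0.5, 12]); Combining (union): only the 17×8 cube is present, so the union is just that shape — area = 136.00 mm². Overall, the cross-section is a single solid region. Net area = 136.00 mm².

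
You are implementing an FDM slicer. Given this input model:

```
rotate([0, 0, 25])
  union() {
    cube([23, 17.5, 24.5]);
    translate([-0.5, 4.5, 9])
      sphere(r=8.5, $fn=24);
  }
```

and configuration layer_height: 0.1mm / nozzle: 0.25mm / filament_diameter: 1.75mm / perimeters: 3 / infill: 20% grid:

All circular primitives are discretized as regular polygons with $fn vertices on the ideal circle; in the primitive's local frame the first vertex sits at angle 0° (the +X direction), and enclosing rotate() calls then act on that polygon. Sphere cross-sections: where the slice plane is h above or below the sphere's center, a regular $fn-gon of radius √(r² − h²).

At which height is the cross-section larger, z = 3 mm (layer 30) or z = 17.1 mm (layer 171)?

layer 30 (z = 3 mm)

Layer 30 (z = 3): the cube (footprint 23×17.5) is included at this height (area 402.50 mm²); the r=8.5 sphere at (-0.5, 4.5) slices to a regular 24-gon of circumradius 6.021 (√(r²−h²) with h=6 from center) (area = (24/2)·6.021²·sin(360°/24) = 112.59 mm²); Taking the union: the regions partially overlap — summed areas 515.09 mm² minus the doubly-counted overlap 47.03 mm² gives 468.05 mm² — area = 468.05 mm²; (rotated 25° about Z; rotation is an isometry so areas/perimeters/island counts are preserved). So its area = 468.05 mm². Layer 171 (z = 17.1): the 23×17.5 cube contributes its full rectangle (area 402.50 mm²); the r=8.5 sphere at (-0.5, 4.5) slices to a regular 24-gon of circumradius 2.577 (√(r²−h²) with h=8.1 from center) (area = (24/2)·2.577²·sin(360°/24) = 20.62 mm²); Merging all regions: the regions partially overlap — summed areas 423.12 mm² minus the doubly-counted overlap 7.77 mm² gives 415.36 mm² — area = 415.36 mm²; (rotated 25° about Z; rotation is an isometry so areas/perimeters/island counts are preserved). So its area = 415.36 mm². Layer 30 is larger (468.05 vs 415.36 mm²).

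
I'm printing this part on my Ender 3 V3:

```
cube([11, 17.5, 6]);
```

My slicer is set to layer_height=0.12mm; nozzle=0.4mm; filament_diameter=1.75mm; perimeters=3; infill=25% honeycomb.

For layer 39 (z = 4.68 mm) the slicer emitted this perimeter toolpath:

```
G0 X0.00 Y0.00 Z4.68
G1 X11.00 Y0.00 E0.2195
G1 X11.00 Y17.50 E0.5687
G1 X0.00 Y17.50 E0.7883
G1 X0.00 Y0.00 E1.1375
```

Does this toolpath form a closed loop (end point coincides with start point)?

yes

Start point (G0): (0.00, 0.00). End point (last G1): the path returns to the start — closed.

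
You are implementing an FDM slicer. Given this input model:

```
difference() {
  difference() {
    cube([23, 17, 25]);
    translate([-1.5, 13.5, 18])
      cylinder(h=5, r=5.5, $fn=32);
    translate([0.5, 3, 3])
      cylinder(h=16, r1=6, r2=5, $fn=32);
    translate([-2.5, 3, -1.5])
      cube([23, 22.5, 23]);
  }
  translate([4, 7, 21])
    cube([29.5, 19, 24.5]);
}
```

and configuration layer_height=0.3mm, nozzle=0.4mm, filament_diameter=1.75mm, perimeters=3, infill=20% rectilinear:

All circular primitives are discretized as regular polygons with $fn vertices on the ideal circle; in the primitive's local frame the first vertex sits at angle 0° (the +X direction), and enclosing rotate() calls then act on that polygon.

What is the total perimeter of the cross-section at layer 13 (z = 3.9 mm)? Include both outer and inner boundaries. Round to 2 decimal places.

At z = 3.9 mm: the cube (footprint 23×17) is included at this height (perimeter 80.00 mm); the cylinder at (-1.5, 13.5) does not reach this height (z outside [18, 23]); the cone at (0.5, 3) contributes a regular 32-gon of circumradius 5.944 (interpolated between r1=6 and r2=5 at t=0.056) (perimeter = 2·32·5.944·sin(180°/32) = 37.29 mm); the 23×22.5 cube at (-2.5, 3) contributes its full rectangle (perimeter 91.00 mm); After the difference (first − rest): starting from the 23×17 cube, the cone at (0.5, 3) partially overlaps it — only the 49.01 mm² overlap (of its 110.27 mm²) is removed, clipping the outline; the 23×22.5 cube at (-2.5, 3) partially overlaps it — only the 256.47 mm² overlap (of its 517.50 mm²) is removed, clipping the outline — boundary = 68.11 mm; the cube at (4, 7) is not intersected at this z (z outside [21, 45.5]); Subtracting the remaining from the first: none of the subtracted shapes is present at this height, so that combined region is unchanged — boundary = 68.11 mm. Overall, the cross-section is a single solid region. Total boundary length (outer) = 68.11 mm.

68.11 mm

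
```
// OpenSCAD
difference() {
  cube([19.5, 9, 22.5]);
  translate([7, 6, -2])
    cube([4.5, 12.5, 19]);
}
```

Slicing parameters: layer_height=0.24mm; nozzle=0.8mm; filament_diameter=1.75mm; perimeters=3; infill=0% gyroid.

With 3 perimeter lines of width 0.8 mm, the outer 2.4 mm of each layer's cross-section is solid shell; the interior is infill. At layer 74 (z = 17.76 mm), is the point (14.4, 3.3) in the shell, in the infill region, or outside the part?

At z = 17.76 mm: the 19.5×9 cube contributes its full rectangle; the cube at (7, 6) is absent (z outside [-2, 17]); Taking the first minus the rest: none of the subtracted shapes is present at this height, so the 19.5×9 cube is unchanged — 1 connected region. Overall, the cross-section is a single solid region. The nearest boundary edge runs (0.00, 0.00)→(19.50, 0.00); distance from the point to it = 3.30 mm. The point is inside the cross-section and 3.30 mm from the nearest boundary — more than the 2.4 mm shell width (3 × 0.8), so it's in the infill interior.

infill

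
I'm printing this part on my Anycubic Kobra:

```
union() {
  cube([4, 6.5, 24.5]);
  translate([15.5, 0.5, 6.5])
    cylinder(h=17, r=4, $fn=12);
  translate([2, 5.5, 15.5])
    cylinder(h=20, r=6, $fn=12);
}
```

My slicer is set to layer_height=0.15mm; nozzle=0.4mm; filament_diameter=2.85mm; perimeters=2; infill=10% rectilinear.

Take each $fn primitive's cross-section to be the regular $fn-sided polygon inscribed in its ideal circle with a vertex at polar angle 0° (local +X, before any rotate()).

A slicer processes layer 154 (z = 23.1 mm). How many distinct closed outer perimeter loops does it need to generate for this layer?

At z = 23.1 mm: the cube (footprint 4×6.5) is included at this height; the r=4 cylinder at (15.5, 0.5) contributes a regular 12-gon of circumradius 4; the cylinder at (2, 5.5): section is a regular 12-gon, circumradius r=6; Merging all regions: the regions partially overlap (shared area 26.00 mm²), so overlapping operands fuse into one piece — 2 connected regions. The result has 2 disconnected regions.

2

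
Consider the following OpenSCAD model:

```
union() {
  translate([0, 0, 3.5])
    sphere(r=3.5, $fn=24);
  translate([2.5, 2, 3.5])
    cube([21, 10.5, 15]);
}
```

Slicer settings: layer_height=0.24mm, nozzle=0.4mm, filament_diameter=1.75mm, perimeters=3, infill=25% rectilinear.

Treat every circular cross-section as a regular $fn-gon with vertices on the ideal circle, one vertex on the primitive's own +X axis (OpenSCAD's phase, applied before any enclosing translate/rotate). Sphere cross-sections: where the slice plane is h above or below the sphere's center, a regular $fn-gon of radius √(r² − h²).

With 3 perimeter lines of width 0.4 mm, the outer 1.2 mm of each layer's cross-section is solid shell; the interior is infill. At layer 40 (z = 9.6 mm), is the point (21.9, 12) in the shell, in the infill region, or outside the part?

At z = 9.6 mm: the sphere is absent (|z−center|=6.100 > r=3.5); the 21×10.5 cube at (2.5, 2) contributes its full rectangle; Combining (union): only the 21×10.5 cube at (2.5, 2) is present, so the union is just that shape — 1 connected region. Overall, the cross-section is a single solid region. The nearest boundary edge runs (23.50, 12.50)→(2.50, 12.50); distance from the point to it = 0.50 mm. The point is inside the cross-section, 0.50 mm from the nearest boundary — within the 1.2 mm shell band (3 × 0.4).

shell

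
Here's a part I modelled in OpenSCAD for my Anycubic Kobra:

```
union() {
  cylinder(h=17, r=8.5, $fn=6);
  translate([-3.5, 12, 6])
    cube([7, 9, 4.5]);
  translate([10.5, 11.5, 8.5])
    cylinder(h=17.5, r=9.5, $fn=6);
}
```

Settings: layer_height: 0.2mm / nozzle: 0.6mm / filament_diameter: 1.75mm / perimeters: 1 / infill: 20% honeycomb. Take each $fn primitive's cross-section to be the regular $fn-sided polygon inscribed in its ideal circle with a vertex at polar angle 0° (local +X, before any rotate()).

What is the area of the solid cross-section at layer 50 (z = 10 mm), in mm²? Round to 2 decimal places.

At z = 10 mm: the r=8.5 cylinder contributes a regular 6-gon of circumradius 8.5 (area = (6/2)·8.500²·sin(360°/6) = 187.71 mm²); the 7×9 cube at (-3.5, 12) contributes its full rectangle (area 63.00 mm²); the r=9.5 cylinder at (10.5, 11.5) gives a regular 6-gon of circumradius 9.5 (constant along its height) (area = (6/2)·9.500²·sin(360°/6) = 234.48 mm²); Merging all regions: the regions partially overlap — summed areas 485.19 mm² minus the doubly-counted overlap 7.75 mm² gives 477.43 mm² — area = 477.43 mm². Overall, the cross-section is a single solid region. Net area = 477.43 mm².

477.43 mm²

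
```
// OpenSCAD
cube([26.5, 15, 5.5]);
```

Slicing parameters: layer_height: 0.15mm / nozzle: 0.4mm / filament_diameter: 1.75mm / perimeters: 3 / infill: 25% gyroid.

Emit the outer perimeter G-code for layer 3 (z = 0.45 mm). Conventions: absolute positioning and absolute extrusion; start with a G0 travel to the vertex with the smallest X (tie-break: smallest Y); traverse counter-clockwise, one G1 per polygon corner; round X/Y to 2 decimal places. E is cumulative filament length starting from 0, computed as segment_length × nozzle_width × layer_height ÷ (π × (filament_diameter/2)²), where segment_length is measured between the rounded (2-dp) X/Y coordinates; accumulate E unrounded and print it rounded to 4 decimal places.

At z = 0.45 mm: the 26.5×15 cube contributes its full rectangle. The outline is a single polygon with 4 vertices. Extrusion per mm of travel: 0.4 × 0.15 / (π × 0.875²) = 0.024945. Accumulating E over each segment gives final E = 2.0704.

G0 X0.00 Y0.00 Z0.45
G1 X26.50 Y0.00 E0.6610
G1 X26.50 Y15.00 E1.0352
G1 X0.00 Y15.00 E1.6963
G1 X0.00 Y0.00 E2.0704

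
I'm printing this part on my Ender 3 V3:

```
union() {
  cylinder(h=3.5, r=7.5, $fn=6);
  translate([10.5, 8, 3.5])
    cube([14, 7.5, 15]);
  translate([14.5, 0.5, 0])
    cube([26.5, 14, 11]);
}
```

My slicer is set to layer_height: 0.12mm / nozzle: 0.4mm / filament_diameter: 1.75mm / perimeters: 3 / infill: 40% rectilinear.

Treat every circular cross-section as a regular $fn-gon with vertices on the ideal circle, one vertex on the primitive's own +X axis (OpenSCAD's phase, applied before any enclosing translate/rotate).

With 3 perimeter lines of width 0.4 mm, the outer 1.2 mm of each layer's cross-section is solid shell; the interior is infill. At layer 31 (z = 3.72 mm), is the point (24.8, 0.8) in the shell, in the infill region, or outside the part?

At z = 3.72 mm: the cylinder does not reach this height (z outside [0, 3.5]); the cube at (10.5, 8) is present — its section is the full 14×7.5 rectangle; the 26.5×14 cube at (14.5, 0.5) contributes its full rectangle; Taking the union: the regions partially overlap (shared area 65.00 mm²), so overlapping operands fuse into one piece — 1 connected region. Overall, the cross-section is a single solid region. The nearest boundary edge runs (41.00, 0.50)→(14.50, 0.50); distance from the point to it = 0.30 mm. The point is inside the cross-section, 0.30 mm from the nearest boundary — within the 1.2 mm shell band (3 × 0.4).

shell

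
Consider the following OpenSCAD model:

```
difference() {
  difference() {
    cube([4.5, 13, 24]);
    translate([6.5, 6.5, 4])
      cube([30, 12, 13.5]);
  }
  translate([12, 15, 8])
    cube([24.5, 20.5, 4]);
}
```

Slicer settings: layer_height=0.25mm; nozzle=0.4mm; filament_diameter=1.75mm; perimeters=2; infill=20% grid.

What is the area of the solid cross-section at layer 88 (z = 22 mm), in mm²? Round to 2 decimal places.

58.50 mm²

At z = 22 mm: the cube (footprint 4.5×13) is included at this height (area 58.50 mm²); the cube at (6.5, 6.5) is not intersected at this z (z outside [4, 17.5]); Subtracting the remaining from the first: none of the subtracted shapes is present at this height, so the 4.5×13 cube is unchanged — area = 58.50 mm²; the cube at (12, 15) is not intersected at this z (z outside [8, 12]); Taking the first minus the rest: none of the subtracted shapes is present at this height, so the result so far is unchanged — area = 58.50 mm². Overall, the cross-section is a single solid region. Net area = 58.50 mm².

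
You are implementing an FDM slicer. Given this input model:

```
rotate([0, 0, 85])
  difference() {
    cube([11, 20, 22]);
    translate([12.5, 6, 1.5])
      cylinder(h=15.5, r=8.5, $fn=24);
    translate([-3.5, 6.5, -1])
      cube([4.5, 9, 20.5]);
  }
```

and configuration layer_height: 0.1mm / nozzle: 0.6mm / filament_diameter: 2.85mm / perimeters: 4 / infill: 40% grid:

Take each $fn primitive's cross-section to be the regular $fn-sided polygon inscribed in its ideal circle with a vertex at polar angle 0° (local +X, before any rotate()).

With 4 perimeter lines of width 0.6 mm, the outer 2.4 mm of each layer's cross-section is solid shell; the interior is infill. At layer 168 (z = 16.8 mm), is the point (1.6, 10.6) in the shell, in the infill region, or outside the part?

outside

At z = 16.8 mm: the cube is present — its section is the full 11×20 rectangle; the r=8.5 cylinder at (12.5, 6) contributes a regular 24-gon of circumradius 8.5; the cube at (-3.5, 6.5) (footprint 4.5×9) is included at this height; Taking the first minus the rest: starting from the 11×20 cube, the r=8.5 cylinder at (12.5, 6) partially overlaps it — only the 80.55 mm² overlap (of its 224.40 mm²) is removed, clipping the outline; the 4.5×9 cube at (-3.5, 6.5) partially overlaps it — only the 9.00 mm² overlap (of its 40.50 mm²) is removed, clipping the outline — 1 connected region; (rotated 85° about Z; rotation is an isometry so areas/perimeters/island counts are preserved). Overall, the cross-section is a single solid region. Undo the 85° rotation: the query point maps to (10.699, -0.670) in the un-rotated model frame. The nearest boundary edge runs (5.14, 1.75)→(6.48, 0.00); distance from the point to it = 4.27 mm. The point is not inside any of the regions above, so it lies outside the cross-section (4.27 mm from the nearest boundary).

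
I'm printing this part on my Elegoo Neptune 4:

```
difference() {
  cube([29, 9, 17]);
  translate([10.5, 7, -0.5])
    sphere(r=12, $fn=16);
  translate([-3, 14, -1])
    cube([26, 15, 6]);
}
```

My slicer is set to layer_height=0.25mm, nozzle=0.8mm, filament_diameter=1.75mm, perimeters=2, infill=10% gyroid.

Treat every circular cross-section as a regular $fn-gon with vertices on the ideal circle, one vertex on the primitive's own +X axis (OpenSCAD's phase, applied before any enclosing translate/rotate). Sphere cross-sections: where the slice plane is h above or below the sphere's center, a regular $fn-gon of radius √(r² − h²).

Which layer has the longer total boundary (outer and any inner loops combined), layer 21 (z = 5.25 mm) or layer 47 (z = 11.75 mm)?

Layer 21 (z = 5.25): the 29×9 cube contributes its full rectangle (perimeter 76.00 mm); the r=12 sphere at (10.5, 7) contributes a regular 16-gon of circumradius √(12²−5.75²) = 10.533 (perimeter = 2·16·10.533·sin(180°/16) = 65.75 mm); the cube at (-3, 14) is not intersected at this z (z outside [-1, 5]); After the difference (first − rest): starting from the 29×9 cube, the r=12 sphere at (10.5, 7) partially overlaps it — only the 174.90 mm² overlap (of its 339.63 mm²) is removed, clipping the outline — boundary = 59.01 mm. So its perimeter = 59.01 mm. Layer 47 (z = 11.75): the cube is present — its section is the full 29×9 rectangle (perimeter 76.00 mm); the sphere at (10.5, 7) is not intersected at this z (|z−center|=12.250 > r=12); the cube at (-3, 14) does not reach this height (z outside [-1, 5]); Subtracting the remaining from the first: none of the subtracted shapes is present at this height, so the 29×9 cube is unchanged — boundary = 76.00 mm. So its perimeter = 76.00 mm. Layer 47 is larger (76.00 vs 59.01 mm).

layer 47 (z = 11.75 mm)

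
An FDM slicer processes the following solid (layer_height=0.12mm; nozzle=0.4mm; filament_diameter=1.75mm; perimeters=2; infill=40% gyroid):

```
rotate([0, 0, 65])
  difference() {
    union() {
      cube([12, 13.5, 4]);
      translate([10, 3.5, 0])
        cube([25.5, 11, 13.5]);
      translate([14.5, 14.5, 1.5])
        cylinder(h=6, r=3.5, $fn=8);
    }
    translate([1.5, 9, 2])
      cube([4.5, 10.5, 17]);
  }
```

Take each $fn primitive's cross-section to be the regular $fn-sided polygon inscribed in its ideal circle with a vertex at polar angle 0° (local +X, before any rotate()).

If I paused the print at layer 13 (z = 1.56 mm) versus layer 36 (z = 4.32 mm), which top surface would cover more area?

Layer 13 (z = 1.56): the cube is present — its section is the full 12×13.5 rectangle (area 162.00 mm²); the cube at (10, 3.5) (footprint 25.5×11) is included at this height (area 280.50 mm²); the r=3.5 cylinder at (14.5, 14.5) gives a regular 8-gon of circumradius 3.5 (constant along its height) (area = (8/2)·3.500²·sin(360°/8) = 34.65 mm²); Combining (union): the regions partially overlap — summed areas 477.15 mm² minus the doubly-counted overlap 37.32 mm² gives 439.82 mm² — area = 439.82 mm²; the cube at (1.5, 9) is not intersected at this z (z outside [2, 19]); Taking the first minus the rest: none of the subtracted shapes is present at this height, so the result so far is unchanged — area = 439.82 mm²; (whole slice rotated 65° about Z — lengths, areas and connectivity unchanged). So its area = 439.82 mm². Layer 36 (z = 4.32): the cube is not intersected at this z (z outside [0, 4]); the 25.5×11 cube at (10, 3.5) contributes its full rectangle (area 280.50 mm²); the cylinder at (14.5, 14.5): section is a regular 8-gon, circumradius r=3.5 (area = (8/2)·3.500²·sin(360°/8) = 34.65 mm²); Combining (union): the regions partially overlap — summed areas 315.15 mm² minus the doubly-counted overlap 17.32 mm² gives 297.82 mm² — area = 297.82 mm²; the cube at (1.5, 9) is present — its section is the full 4.5×10.5 rectangle (area 47.25 mm²); Subtracting the remaining from the first: starting from that combined region (297.82 mm²), the 4.5×10.5 cube at (1.5, 9) misses the remaining region (no effect) — area = 297.82 mm²; (rotated 65° about Z; rotation is an isometry so areas/perimeters/island counts are preserved). So its area = 297.82 mm². Layer 13 is larger (439.82 vs 297.82 mm²).

layer 13 (z = 1.56 mm)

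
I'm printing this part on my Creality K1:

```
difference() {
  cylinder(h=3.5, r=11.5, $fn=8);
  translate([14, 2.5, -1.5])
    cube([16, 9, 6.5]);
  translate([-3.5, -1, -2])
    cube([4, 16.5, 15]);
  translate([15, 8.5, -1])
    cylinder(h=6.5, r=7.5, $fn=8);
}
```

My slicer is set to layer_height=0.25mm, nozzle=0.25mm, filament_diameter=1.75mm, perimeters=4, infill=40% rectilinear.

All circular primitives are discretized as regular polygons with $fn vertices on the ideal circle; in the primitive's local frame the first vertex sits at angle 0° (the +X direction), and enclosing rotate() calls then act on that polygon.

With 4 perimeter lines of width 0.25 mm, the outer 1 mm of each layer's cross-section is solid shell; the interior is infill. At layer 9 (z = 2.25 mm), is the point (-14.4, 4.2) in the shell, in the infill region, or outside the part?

At z = 2.25 mm: the r=11.5 cylinder gives a regular 8-gon of circumradius 11.5 (constant along its height); the 16×9 cube at (14, 2.5) contributes its full rectangle; the 4×16.5 cube at (-3.5, -1) contributes its full rectangle; the r=7.5 cylinder at (15, 8.5) contributes a regular 8-gon of circumradius 7.5; Taking the first minus the rest: starting from the r=11.5 cylinder, the 16×9 cube at (14, 2.5) misses the remaining region (no effect); the 4×16.5 cube at (-3.5, -1) partially overlaps it — only the 47.41 mm² overlap (of its 66.00 mm²) is removed, clipping the outline; the r=7.5 cylinder at (15, 8.5) partially overlaps it — only the 2.48 mm² overlap (of its 159.10 mm²) is removed, clipping the outline — 1 connected region. Overall, the cross-section is a single solid region. The nearest boundary edge runs (-11.50, 0.00)→(-8.13, 8.13); distance from the point to it = 4.29 mm. The point is not inside any of the regions above, so it lies outside the cross-section (4.29 mm from the nearest boundary).

outside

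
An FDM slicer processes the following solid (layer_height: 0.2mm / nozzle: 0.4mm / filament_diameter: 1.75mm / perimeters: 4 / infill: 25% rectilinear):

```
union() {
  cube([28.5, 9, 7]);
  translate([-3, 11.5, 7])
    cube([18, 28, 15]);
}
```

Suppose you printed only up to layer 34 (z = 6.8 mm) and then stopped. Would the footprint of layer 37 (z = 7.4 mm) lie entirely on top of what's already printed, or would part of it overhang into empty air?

Compare the two slices. At z = 6.8: the cube (footprint 28.5×9) is included at this height (area 256.50 mm²); the cube at (-3, 11.5) does not reach this height (z outside [7, 22]); Combining (union): only the 28.5×9 cube is present, so the union is just that shape — area = 256.50 mm². At z = 7.4: the cube is absent (z outside [0, 7]); the cube at (-3, 11.5) (footprint 18×28) is included at this height (area 504.00 mm²); Taking the union: only the 18×28 cube at (-3, 11.5) is present, so the union is just that shape — area = 504.00 mm². Checking containment: at z = 7.4 the cross-section extends beyond the z = 6.8 cross-section by about 504.00 mm².

part overhangs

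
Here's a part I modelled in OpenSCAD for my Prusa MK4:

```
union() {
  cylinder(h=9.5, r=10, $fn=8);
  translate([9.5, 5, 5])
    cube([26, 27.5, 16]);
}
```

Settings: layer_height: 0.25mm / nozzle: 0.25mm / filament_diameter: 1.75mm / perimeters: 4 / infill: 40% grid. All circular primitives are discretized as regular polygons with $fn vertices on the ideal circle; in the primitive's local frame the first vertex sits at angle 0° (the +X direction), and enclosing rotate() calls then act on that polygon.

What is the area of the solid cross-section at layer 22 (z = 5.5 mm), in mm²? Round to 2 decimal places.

997.84 mm²

At z = 5.5 mm: the cylinder: section is a regular 8-gon, circumradius r=10 (area = (8/2)·10.000²·sin(360°/8) = 282.84 mm²); the cube at (9.5, 5) (footprint 26×27.5) is included at this height (area 715.00 mm²); Merging all regions: the 2 present regions are separate (no shared area or edge), so areas and boundary lengths simply add and each stays a separate island — area = 997.84 mm². Overall, the cross-section has 2 separate islands. Net area = 997.84 mm².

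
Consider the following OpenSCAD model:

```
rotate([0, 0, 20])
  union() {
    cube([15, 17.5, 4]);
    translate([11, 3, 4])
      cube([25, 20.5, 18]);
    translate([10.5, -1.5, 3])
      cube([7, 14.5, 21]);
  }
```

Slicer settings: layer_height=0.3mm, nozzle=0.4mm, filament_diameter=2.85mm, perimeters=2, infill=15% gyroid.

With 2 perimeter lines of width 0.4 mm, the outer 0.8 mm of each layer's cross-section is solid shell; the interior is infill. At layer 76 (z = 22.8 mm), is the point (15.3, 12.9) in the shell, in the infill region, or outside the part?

outside

At z = 22.8 mm: the cube is not intersected at this z (z outside [0, 4]); the cube at (11, 3) does not reach this height (z outside [4, 22]); the cube at (10.5, -1.5) (footprint 7×14.5) is included at this height; Combining (union): only the 7×14.5 cube at (10.5, -1.5) is present, so the union is just that shape — 1 connected region; (rotated 20° about Z; rotation is an isometry so areas/perimeters/island counts are preserved). Overall, the cross-section is a single solid region. Undo the 20° rotation: the query point maps to (18.789, 6.889) in the un-rotated model frame. The nearest boundary edge runs (17.50, -1.50)→(17.50, 13.00); distance from the point to it = 1.29 mm. The point is not inside any of the regions above, so it lies outside the cross-section (1.29 mm from the nearest boundary).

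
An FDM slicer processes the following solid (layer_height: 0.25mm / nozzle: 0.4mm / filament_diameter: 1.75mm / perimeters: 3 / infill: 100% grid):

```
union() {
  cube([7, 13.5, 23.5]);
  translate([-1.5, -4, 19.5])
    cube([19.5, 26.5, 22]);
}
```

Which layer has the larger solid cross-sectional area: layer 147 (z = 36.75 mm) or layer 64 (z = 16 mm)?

layer 147 (z = 36.75 mm)

Layer 147 (z = 36.75): the cube does not reach this height (z outside [0, 23.5]); the 19.5×26.5 cube at (-1.5, -4) contributes its full rectangle (area 516.75 mm²); Merging all regions: only the 19.5×26.5 cube at (-1.5, -4) is present, so the union is just that shape — area = 516.75 mm². So its area = 516.75 mm². Layer 64 (z = 16): the cube is present — its section is the full 7×13.5 rectangle (area 94.50 mm²); the cube at (-1.5, -4) does not reach this height (z outside [19.5, 41.5]); Merging all regions: only the 7×13.5 cube is present, so the union is just that shape — area = 94.50 mm². So its area = 94.50 mm². Layer 147 is larger (516.75 vs 94.50 mm²).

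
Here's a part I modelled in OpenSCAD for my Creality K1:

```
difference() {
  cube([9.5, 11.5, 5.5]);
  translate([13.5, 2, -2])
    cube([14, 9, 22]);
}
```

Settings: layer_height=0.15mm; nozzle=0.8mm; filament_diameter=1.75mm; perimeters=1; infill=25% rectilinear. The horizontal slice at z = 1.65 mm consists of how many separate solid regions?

1

At z = 1.65 mm: the 9.5×11.5 cube contributes its full rectangle; the cube at (13.5, 2) (footprint 14×9) is included at this height; After the difference (first − rest): starting from the 9.5×11.5 cube, the 14×9 cube at (13.5, 2) misses the remaining region (no effect) — 1 connected region. The result has 1 disconnected region.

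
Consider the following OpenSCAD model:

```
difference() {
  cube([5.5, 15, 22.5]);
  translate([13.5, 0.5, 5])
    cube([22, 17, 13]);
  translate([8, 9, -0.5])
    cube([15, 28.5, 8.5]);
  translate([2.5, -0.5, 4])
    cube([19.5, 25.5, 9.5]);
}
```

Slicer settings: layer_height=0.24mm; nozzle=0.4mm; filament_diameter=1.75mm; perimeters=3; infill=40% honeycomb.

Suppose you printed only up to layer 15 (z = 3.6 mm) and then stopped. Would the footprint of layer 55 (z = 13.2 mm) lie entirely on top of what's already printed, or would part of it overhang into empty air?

Compare the two slices. At z = 3.6: the cube (footprint 5.5×15) is included at this height (area 82.50 mm²); the cube at (13.5, 0.5) does not reach this height (z outside [5, 18]); the cube at (8, 9) is present — its section is the full 15×28.5 rectangle (area 427.50 mm²); the cube at (2.5, -0.5) does not reach this height (z outside [4, 13.5]); Subtracting the remaining from the first: starting from the 5.5×15 cube (82.50 mm²), the 15×28.5 cube at (8, 9) misses the remaining region (no effect) — area = 82.50 mm². At z = 13.2: the cube is present — its section is the full 5.5×15 rectangle (area 82.50 mm²); the cube at (13.5, 0.5) (footprint 22×17) is included at this height (area 374.00 mm²); the cube at (8, 9) is absent (z outside [-0.5, 8]); the 19.5×25.5 cube at (2.5, -0.5) contributes its full rectangle (area 497.25 mm²); Subtracting the remaining from the first: starting from the 5.5×15 cube (82.50 mm²), the 22×17 cube at (13.5, 0.5) misses the remaining region (no effect); the 19.5×25.5 cube at (2.5, -0.5) partially overlaps it — only the 45.00 mm² overlap (of its 497.25 mm²) is removed, clipping the outline — area = 37.50 mm². Checking containment: the cross-section at z = 13.2 is a subset of the cross-section at z = 3.6.

entirely on top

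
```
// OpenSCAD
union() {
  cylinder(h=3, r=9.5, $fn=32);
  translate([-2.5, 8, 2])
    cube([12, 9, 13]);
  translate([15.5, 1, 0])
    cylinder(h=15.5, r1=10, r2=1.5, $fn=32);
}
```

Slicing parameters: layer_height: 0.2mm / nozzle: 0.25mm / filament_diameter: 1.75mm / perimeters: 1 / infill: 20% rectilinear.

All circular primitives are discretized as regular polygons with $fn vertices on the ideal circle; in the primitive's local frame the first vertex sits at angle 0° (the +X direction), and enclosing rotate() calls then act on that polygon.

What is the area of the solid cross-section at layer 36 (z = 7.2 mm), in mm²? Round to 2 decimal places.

222.31 mm²

At z = 7.2 mm: the cylinder is absent (z outside [0, 3]); the cube at (-2.5, 8) is present — its section is the full 12×9 rectangle (area 108.00 mm²); the cone at (15.5, 1): at t=0.465 of its height the radius interpolates to r₁+(r₂−r₁)t = 6.052, giving a regular 32-gon of that circumradius (area = (32/2)·6.052²·sin(360°/32) = 114.31 mm²); Combining (union): the 2 present regions are separate (no shared area or edge), so areas and boundary lengths simply add and each stays a separate island — area = 222.31 mm². Overall, the cross-section has 2 separate islands. Net area = 222.31 mm².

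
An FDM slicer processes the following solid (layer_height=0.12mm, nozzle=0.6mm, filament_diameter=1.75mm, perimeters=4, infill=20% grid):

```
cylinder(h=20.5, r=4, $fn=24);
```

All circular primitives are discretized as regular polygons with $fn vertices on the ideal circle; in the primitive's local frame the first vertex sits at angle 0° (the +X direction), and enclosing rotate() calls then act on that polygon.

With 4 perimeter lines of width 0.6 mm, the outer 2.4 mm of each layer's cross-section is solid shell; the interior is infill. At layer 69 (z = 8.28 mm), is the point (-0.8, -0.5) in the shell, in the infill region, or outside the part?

At z = 8.28 mm: the cylinder: section is a regular 24-gon, circumradius r=4. Overall, the cross-section is a single solid region. The nearest boundary edge runs (-3.46, -2.00)→(-2.83, -2.83); distance from the point to it = 3.03 mm. The point is inside the cross-section and 3.03 mm from the nearest boundary — more than the 2.4 mm shell width (4 × 0.6), so it's in the infill interior.

infill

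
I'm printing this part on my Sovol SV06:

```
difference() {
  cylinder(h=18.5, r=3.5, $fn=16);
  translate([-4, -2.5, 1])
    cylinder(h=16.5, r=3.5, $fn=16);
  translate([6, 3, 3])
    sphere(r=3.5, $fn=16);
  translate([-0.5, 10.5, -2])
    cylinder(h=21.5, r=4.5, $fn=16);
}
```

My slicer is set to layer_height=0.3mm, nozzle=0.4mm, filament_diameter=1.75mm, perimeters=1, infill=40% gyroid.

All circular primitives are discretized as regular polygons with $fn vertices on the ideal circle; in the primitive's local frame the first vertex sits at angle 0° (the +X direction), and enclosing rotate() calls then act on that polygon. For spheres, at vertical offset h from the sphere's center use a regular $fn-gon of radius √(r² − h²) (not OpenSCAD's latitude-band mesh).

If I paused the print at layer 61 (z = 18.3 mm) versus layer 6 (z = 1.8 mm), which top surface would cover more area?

Layer 61 (z = 18.3): the r=3.5 cylinder gives a regular 16-gon of circumradius 3.5 (constant along its height) (area = (16/2)·3.500²·sin(360°/16) = 37.50 mm²); the cylinder at (-4, -2.5) does not reach this height (z outside [1, 17.5]); the sphere at (6, 3) is absent (|z−center|=15.300 > r=3.5); the cylinder at (-0.5, 10.5): section is a regular 16-gon, circumradius r=4.5 (area = (16/2)·4.500²·sin(360°/16) = 61.99 mm²); Taking the first minus the rest: starting from the r=3.5 cylinder (37.50 mm²), the r=4.5 cylinder at (-0.5, 10.5) misses the remaining region (no effect) — area = 37.50 mm². So its area = 37.50 mm². Layer 6 (z = 1.8): the cylinder: section is a regular 16-gon, circumradius r=3.5 (area = (16/2)·3.500²·sin(360°/16) = 37.50 mm²); the r=3.5 cylinder at (-4, -2.5) contributes a regular 16-gon of circumradius 3.5 (area = (16/2)·3.500²·sin(360°/16) = 37.50 mm²); the r=3.5 sphere at (6, 3) slices to a regular 16-gon of circumradius 3.288 (√(r²−h²) with h=1.2 from center) (area = (16/2)·3.288²·sin(360°/16) = 33.09 mm²); the r=4.5 cylinder at (-0.5, 10.5) gives a regular 16-gon of circumradius 4.5 (constant along its height) (area = (16/2)·4.500²·sin(360°/16) = 61.99 mm²); Subtracting the remaining from the first: starting from the r=3.5 cylinder (37.50 mm²), the r=3.5 cylinder at (-4, -2.5) partially overlaps it — only the 7.65 mm² overlap (of its 37.50 mm²) is removed, clipping the outline; the r=3.5 sphere at (6, 3) partially overlaps it — only the 0.00 mm² overlap (of its 33.09 mm²) is removed, clipping the outline; the r=4.5 cylinder at (-0.5, 10.5) misses the remaining region (no effect) — area = 29.86 mm². So its area = 29.86 mm². Layer 61 is larger (37.50 vs 29.86 mm²).

layer 61 (z = 18.3 mm)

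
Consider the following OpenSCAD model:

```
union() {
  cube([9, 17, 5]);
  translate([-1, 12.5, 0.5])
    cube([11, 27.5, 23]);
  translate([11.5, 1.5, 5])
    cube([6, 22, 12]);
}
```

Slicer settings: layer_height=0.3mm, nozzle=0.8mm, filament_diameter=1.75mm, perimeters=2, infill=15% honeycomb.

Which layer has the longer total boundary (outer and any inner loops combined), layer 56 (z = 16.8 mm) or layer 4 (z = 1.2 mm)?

Layer 56 (z = 16.8): the cube is not intersected at this z (z outside [0, 5]); the cube at (-1, 12.5) is present — its section is the full 11×27.5 rectangle (perimeter 77.00 mm); the cube at (11.5, 1.5) is present — its section is the full 6×22 rectangle (perimeter 56.00 mm); Merging all regions: the 2 present regions are separate (no shared area or edge), so areas and boundary lengths simply add and each stays a separate island — boundary = 133.00 mm. So its perimeter = 133.00 mm. Layer 4 (z = 1.2): the cube is present — its section is the full 9×17 rectangle (perimeter 52.00 mm); the cube at (-1, 12.5) is present — its section is the full 11×27.5 rectangle (perimeter 77.00 mm); the cube at (11.5, 1.5) is absent (z outside [5, 17]); Taking the union: the regions partially overlap (shared area 40.50 mm²), so the edge portions inside another operand are dropped and the merged outline is re-measured after clipping — boundary = 102.00 mm. So its perimeter = 102.00 mm. Layer 56 is larger (133.00 vs 102.00 mm).

layer 56 (z = 16.8 mm)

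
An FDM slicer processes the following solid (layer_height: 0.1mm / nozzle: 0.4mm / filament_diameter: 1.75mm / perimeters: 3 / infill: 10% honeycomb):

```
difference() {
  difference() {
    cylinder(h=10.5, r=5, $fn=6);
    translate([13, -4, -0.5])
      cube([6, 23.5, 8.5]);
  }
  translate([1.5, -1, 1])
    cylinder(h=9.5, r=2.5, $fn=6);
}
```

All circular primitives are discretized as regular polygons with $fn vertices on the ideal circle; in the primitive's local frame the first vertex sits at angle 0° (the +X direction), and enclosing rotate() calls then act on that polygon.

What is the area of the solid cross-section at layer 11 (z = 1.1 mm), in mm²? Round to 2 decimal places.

At z = 1.1 mm: the cylinder: section is a regular 6-gon, circumradius r=5 (area = (6/2)·5.000²·sin(360°/6) = 64.95 mm²); the 6×23.5 cube at (13, -4) contributes its full rectangle (area 141.00 mm²); After the difference (first − rest): starting from the r=5 cylinder (64.95 mm²), the 6×23.5 cube at (13, -4) misses the remaining region (no effect) — area = 64.95 mm²; the r=2.5 cylinder at (1.5, -1) gives a regular 6-gon of circumradius 2.5 (constant along its height) (area = (6/2)·2.500²·sin(360°/6) = 16.24 mm²); Subtracting the remaining from the first: starting from that combined region (64.95 mm²), the r=2.5 cylinder at (1.5, -1) lies wholly inside it (removes its full 16.24 mm² and its 15.00 mm outline becomes a hole wall) — area = 48.71 mm². Overall, the cross-section is one region with 1 hole. Net area = 48.71 mm².

48.71 mm²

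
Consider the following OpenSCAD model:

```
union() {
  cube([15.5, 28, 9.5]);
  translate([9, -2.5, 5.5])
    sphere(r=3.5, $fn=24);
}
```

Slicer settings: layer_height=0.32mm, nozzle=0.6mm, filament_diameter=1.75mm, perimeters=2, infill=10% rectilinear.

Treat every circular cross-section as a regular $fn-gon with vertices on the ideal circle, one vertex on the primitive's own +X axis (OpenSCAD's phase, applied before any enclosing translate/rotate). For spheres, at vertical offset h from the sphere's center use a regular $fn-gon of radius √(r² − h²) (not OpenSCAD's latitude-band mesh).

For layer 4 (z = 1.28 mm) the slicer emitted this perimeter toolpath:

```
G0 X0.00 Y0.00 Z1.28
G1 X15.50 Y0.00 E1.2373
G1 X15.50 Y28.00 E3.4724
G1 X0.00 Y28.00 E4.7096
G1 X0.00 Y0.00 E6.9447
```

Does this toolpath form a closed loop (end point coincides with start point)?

Start point (G0): (0.00, 0.00). End point (last G1): the path returns to the start — closed.

yes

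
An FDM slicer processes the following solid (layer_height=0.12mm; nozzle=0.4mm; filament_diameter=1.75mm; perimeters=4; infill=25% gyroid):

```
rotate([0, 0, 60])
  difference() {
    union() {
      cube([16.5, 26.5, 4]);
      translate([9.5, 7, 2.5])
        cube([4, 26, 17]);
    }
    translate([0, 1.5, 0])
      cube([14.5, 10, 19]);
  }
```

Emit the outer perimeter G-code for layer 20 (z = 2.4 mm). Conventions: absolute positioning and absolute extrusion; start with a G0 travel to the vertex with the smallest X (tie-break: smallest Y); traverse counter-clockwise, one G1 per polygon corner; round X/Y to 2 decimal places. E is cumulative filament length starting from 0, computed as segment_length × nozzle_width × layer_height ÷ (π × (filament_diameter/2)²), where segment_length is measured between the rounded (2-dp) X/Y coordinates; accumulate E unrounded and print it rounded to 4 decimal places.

G0 X-22.95 Y13.25 Z2.40
G1 X-9.96 Y5.75 E0.2993
G1 X-2.71 Y18.31 E0.5887
G1 X5.95 Y13.31 E0.7883
G1 X-1.30 Y0.75 E1.0777
G1 X0.00 Y0.00 E1.1077
G1 X8.25 Y14.29 E1.4369
G1 X-14.70 Y27.54 E1.9658
G1 X-22.95 Y13.25 E2.2951

At z = 2.4 mm: the cube (footprint 16.5×26.5) is included at this height; the cube at (9.5, 7) is not intersected at this z (z outside [2.5, 19.5]); Taking the union: only the 16.5×26.5 cube is present, so the union is just that shape — 1 connected region; the cube at (0, 1.5) (footprint 14.5×10) is included at this height; Taking the first minus the rest: starting from that combined region, the 14.5×10 cube at (0, 1.5) lies inside it touching the edge (removes its full 145.00 mm²) — 1 connected region; (rotated 60° about Z; rotation is an isometry so areas/perimeters/island counts are preserved). The outline is a single polygon with 8 vertices. Extrusion per mm of travel: 0.4 × 0.12 / (π × 0.875²) = 0.019956. Accumulating E over each segment gives final E = 2.2951.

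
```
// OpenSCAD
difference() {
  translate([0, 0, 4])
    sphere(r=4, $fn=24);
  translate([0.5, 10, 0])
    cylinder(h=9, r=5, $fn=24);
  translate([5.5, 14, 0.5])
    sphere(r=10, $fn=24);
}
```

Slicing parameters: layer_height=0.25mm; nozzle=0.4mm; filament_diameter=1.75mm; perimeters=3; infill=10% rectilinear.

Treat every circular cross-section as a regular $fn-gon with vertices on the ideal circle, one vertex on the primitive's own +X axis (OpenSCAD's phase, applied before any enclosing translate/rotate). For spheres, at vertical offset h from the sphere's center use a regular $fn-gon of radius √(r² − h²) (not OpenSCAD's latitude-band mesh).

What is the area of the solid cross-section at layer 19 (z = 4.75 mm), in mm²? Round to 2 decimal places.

At z = 4.75 mm: the r=4 sphere slices to a regular 24-gon of circumradius 3.929 (√(r²−h²) with h=0.75 from center) (area = (24/2)·3.929²·sin(360°/24) = 47.95 mm²); the r=5 cylinder at (0.5, 10) gives a regular 24-gon of circumradius 5 (constant along its height) (area = (24/2)·5.000²·sin(360°/24) = 77.65 mm²); the r=10 sphere at (5.5, 14) slices to a regular 24-gon of circumradius 9.052 (√(r²−h²) with h=4.25 from center) (area = (24/2)·9.052²·sin(360°/24) = 254.48 mm²); Subtracting the remaining from the first: starting from the r=4 sphere (47.95 mm²), the r=5 cylinder at (0.5, 10) misses the remaining region (no effect); the r=10 sphere at (5.5, 14) misses the remaining region (no effect) — area = 47.95 mm². Overall, the cross-section is a single solid region. Net area = 47.95 mm².

47.95 mm²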